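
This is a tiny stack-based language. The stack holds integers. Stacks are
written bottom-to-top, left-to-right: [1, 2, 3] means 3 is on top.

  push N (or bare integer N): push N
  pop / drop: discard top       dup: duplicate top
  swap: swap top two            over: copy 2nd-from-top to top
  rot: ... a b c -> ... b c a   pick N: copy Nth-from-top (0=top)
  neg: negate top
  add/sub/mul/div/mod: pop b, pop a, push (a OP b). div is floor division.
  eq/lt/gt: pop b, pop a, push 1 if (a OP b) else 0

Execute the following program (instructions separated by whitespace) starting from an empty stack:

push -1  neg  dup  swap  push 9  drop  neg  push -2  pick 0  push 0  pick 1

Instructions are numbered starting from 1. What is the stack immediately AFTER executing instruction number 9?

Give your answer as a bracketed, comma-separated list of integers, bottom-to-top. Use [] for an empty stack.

Step 1 ('push -1'): [-1]
Step 2 ('neg'): [1]
Step 3 ('dup'): [1, 1]
Step 4 ('swap'): [1, 1]
Step 5 ('push 9'): [1, 1, 9]
Step 6 ('drop'): [1, 1]
Step 7 ('neg'): [1, -1]
Step 8 ('push -2'): [1, -1, -2]
Step 9 ('pick 0'): [1, -1, -2, -2]

Answer: [1, -1, -2, -2]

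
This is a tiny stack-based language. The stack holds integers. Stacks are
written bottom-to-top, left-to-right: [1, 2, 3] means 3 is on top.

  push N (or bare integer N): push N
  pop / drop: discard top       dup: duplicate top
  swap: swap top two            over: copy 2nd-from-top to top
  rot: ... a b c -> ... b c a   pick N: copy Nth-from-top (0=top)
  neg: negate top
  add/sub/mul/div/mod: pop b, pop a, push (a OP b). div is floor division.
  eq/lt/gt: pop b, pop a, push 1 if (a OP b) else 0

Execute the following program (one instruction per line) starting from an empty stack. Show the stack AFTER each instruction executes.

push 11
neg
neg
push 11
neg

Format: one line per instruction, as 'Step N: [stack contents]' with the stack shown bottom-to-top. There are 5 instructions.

Step 1: [11]
Step 2: [-11]
Step 3: [11]
Step 4: [11, 11]
Step 5: [11, -11]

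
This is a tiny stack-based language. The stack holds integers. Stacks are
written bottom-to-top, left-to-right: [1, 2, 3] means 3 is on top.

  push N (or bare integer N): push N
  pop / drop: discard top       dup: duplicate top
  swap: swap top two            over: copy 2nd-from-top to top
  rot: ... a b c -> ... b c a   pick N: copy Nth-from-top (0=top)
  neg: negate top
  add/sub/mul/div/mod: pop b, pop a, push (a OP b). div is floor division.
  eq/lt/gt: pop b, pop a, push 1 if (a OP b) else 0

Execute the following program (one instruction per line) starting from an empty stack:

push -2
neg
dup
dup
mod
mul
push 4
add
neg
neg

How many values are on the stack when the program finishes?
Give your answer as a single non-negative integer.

Answer: 1

Derivation:
After 'push -2': stack = [-2] (depth 1)
After 'neg': stack = [2] (depth 1)
After 'dup': stack = [2, 2] (depth 2)
After 'dup': stack = [2, 2, 2] (depth 3)
After 'mod': stack = [2, 0] (depth 2)
After 'mul': stack = [0] (depth 1)
After 'push 4': stack = [0, 4] (depth 2)
After 'add': stack = [4] (depth 1)
After 'neg': stack = [-4] (depth 1)
After 'neg': stack = [4] (depth 1)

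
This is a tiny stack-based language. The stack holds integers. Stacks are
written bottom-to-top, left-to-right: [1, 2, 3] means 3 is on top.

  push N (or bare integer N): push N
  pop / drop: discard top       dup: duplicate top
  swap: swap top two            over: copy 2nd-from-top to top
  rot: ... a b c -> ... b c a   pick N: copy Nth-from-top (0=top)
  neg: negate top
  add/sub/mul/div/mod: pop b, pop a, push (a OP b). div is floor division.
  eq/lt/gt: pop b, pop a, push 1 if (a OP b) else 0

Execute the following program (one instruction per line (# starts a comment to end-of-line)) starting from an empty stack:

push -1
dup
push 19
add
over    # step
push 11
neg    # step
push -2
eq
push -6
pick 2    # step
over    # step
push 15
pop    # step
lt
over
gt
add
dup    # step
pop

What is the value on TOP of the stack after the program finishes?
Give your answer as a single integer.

Answer: -5

Derivation:
After 'push -1': [-1]
After 'dup': [-1, -1]
After 'push 19': [-1, -1, 19]
After 'add': [-1, 18]
After 'over': [-1, 18, -1]
After 'push 11': [-1, 18, -1, 11]
After 'neg': [-1, 18, -1, -11]
After 'push -2': [-1, 18, -1, -11, -2]
After 'eq': [-1, 18, -1, 0]
After 'push -6': [-1, 18, -1, 0, -6]
After 'pick 2': [-1, 18, -1, 0, -6, -1]
After 'over': [-1, 18, -1, 0, -6, -1, -6]
After 'push 15': [-1, 18, -1, 0, -6, -1, -6, 15]
After 'pop': [-1, 18, -1, 0, -6, -1, -6]
After 'lt': [-1, 18, -1, 0, -6, 0]
After 'over': [-1, 18, -1, 0, -6, 0, -6]
After 'gt': [-1, 18, -1, 0, -6, 1]
After 'add': [-1, 18, -1, 0, -5]
After 'dup': [-1, 18, -1, 0, -5, -5]
After 'pop': [-1, 18, -1, 0, -5]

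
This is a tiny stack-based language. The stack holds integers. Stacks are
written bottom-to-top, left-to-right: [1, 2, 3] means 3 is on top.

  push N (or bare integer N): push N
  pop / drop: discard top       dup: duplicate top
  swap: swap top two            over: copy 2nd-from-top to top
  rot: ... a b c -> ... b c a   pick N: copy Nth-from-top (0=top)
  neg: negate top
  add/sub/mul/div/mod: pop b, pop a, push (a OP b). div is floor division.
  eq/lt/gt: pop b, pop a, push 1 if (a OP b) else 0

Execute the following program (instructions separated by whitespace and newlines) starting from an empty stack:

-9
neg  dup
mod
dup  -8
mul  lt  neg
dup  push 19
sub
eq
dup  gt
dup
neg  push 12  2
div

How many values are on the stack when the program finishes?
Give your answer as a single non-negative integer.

After 'push -9': stack = [-9] (depth 1)
After 'neg': stack = [9] (depth 1)
After 'dup': stack = [9, 9] (depth 2)
After 'mod': stack = [0] (depth 1)
After 'dup': stack = [0, 0] (depth 2)
After 'push -8': stack = [0, 0, -8] (depth 3)
After 'mul': stack = [0, 0] (depth 2)
After 'lt': stack = [0] (depth 1)
After 'neg': stack = [0] (depth 1)
After 'dup': stack = [0, 0] (depth 2)
After 'push 19': stack = [0, 0, 19] (depth 3)
After 'sub': stack = [0, -19] (depth 2)
After 'eq': stack = [0] (depth 1)
After 'dup': stack = [0, 0] (depth 2)
After 'gt': stack = [0] (depth 1)
After 'dup': stack = [0, 0] (depth 2)
After 'neg': stack = [0, 0] (depth 2)
After 'push 12': stack = [0, 0, 12] (depth 3)
After 'push 2': stack = [0, 0, 12, 2] (depth 4)
After 'div': stack = [0, 0, 6] (depth 3)

Answer: 3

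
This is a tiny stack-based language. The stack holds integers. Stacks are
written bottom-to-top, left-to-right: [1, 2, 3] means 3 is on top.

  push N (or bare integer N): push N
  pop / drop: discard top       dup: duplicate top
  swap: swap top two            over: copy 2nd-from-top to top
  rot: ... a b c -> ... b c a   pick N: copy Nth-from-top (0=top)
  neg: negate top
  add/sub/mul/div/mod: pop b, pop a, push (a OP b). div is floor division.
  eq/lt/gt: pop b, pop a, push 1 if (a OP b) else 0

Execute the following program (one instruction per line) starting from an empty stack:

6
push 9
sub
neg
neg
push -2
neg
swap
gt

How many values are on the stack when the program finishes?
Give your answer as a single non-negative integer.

Answer: 1

Derivation:
After 'push 6': stack = [6] (depth 1)
After 'push 9': stack = [6, 9] (depth 2)
After 'sub': stack = [-3] (depth 1)
After 'neg': stack = [3] (depth 1)
After 'neg': stack = [-3] (depth 1)
After 'push -2': stack = [-3, -2] (depth 2)
After 'neg': stack = [-3, 2] (depth 2)
After 'swap': stack = [2, -3] (depth 2)
After 'gt': stack = [1] (depth 1)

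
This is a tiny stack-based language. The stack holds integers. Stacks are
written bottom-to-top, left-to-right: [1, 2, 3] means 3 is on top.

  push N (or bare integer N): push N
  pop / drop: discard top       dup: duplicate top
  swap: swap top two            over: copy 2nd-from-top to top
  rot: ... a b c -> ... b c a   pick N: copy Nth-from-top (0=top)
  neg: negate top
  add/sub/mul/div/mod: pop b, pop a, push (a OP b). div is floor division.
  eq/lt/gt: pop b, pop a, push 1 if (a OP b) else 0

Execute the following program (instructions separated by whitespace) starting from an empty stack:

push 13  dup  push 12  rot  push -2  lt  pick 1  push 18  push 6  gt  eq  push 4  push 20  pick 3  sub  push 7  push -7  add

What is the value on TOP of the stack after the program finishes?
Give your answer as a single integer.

After 'push 13': [13]
After 'dup': [13, 13]
After 'push 12': [13, 13, 12]
After 'rot': [13, 12, 13]
After 'push -2': [13, 12, 13, -2]
After 'lt': [13, 12, 0]
After 'pick 1': [13, 12, 0, 12]
After 'push 18': [13, 12, 0, 12, 18]
After 'push 6': [13, 12, 0, 12, 18, 6]
After 'gt': [13, 12, 0, 12, 1]
After 'eq': [13, 12, 0, 0]
After 'push 4': [13, 12, 0, 0, 4]
After 'push 20': [13, 12, 0, 0, 4, 20]
After 'pick 3': [13, 12, 0, 0, 4, 20, 0]
After 'sub': [13, 12, 0, 0, 4, 20]
After 'push 7': [13, 12, 0, 0, 4, 20, 7]
After 'push -7': [13, 12, 0, 0, 4, 20, 7, -7]
After 'add': [13, 12, 0, 0, 4, 20, 0]

Answer: 0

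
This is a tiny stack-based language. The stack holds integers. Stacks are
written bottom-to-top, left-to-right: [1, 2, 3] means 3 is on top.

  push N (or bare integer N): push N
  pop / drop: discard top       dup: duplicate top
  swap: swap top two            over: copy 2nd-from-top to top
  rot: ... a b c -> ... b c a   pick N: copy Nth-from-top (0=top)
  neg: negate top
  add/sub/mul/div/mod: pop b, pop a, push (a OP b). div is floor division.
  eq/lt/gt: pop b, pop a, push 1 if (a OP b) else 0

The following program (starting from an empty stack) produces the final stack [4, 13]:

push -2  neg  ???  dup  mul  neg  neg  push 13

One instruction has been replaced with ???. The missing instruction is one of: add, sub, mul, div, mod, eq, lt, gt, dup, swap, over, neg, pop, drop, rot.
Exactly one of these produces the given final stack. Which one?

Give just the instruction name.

Stack before ???: [2]
Stack after ???:  [-2]
The instruction that transforms [2] -> [-2] is: neg

Answer: neg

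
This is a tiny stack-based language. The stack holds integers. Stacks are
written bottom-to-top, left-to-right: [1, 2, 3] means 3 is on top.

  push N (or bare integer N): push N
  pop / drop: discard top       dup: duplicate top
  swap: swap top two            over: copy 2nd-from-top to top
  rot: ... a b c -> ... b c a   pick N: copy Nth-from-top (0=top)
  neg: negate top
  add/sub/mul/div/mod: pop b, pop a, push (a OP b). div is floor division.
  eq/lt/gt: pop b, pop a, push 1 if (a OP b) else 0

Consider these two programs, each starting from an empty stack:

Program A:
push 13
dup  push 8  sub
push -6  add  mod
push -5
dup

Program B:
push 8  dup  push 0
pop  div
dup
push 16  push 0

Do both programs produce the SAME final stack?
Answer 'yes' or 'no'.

Answer: no

Derivation:
Program A trace:
  After 'push 13': [13]
  After 'dup': [13, 13]
  After 'push 8': [13, 13, 8]
  After 'sub': [13, 5]
  After 'push -6': [13, 5, -6]
  After 'add': [13, -1]
  After 'mod': [0]
  After 'push -5': [0, -5]
  After 'dup': [0, -5, -5]
Program A final stack: [0, -5, -5]

Program B trace:
  After 'push 8': [8]
  After 'dup': [8, 8]
  After 'push 0': [8, 8, 0]
  After 'pop': [8, 8]
  After 'div': [1]
  After 'dup': [1, 1]
  After 'push 16': [1, 1, 16]
  After 'push 0': [1, 1, 16, 0]
Program B final stack: [1, 1, 16, 0]
Same: no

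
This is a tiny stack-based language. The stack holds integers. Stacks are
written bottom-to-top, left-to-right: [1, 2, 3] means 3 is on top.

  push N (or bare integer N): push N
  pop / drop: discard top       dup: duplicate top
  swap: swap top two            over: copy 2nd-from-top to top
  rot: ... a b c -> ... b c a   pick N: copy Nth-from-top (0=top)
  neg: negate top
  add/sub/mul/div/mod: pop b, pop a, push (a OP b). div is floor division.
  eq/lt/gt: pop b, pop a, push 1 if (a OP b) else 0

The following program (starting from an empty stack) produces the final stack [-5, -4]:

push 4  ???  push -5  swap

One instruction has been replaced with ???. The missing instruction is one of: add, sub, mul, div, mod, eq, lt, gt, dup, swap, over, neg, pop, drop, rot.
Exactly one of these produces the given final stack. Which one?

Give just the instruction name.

Answer: neg

Derivation:
Stack before ???: [4]
Stack after ???:  [-4]
The instruction that transforms [4] -> [-4] is: neg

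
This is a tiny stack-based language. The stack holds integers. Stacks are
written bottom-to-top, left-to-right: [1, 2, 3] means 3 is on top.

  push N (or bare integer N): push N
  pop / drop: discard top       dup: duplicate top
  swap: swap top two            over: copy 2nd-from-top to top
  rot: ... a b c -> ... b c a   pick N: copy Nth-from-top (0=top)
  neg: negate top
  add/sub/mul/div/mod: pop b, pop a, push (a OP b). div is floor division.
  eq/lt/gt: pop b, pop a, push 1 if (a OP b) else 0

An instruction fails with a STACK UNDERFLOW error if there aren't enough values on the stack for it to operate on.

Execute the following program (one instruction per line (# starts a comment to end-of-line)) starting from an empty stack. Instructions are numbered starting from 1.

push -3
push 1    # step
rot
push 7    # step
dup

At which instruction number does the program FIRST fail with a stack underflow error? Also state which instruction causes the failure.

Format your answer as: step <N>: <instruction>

Answer: step 3: rot

Derivation:
Step 1 ('push -3'): stack = [-3], depth = 1
Step 2 ('push 1'): stack = [-3, 1], depth = 2
Step 3 ('rot'): needs 3 value(s) but depth is 2 — STACK UNDERFLOW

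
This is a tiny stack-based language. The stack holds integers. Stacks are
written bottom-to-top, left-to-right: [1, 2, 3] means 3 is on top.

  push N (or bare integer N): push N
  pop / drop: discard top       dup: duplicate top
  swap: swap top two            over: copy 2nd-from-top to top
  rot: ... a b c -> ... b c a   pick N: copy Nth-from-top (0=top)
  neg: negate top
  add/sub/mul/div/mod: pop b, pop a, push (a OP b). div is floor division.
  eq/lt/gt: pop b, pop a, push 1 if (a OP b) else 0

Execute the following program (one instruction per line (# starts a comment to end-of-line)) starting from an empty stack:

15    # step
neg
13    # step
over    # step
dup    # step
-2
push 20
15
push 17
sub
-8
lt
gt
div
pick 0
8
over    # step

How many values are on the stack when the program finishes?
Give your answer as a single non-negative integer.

After 'push 15': stack = [15] (depth 1)
After 'neg': stack = [-15] (depth 1)
After 'push 13': stack = [-15, 13] (depth 2)
After 'over': stack = [-15, 13, -15] (depth 3)
After 'dup': stack = [-15, 13, -15, -15] (depth 4)
After 'push -2': stack = [-15, 13, -15, -15, -2] (depth 5)
After 'push 20': stack = [-15, 13, -15, -15, -2, 20] (depth 6)
After 'push 15': stack = [-15, 13, -15, -15, -2, 20, 15] (depth 7)
After 'push 17': stack = [-15, 13, -15, -15, -2, 20, 15, 17] (depth 8)
After 'sub': stack = [-15, 13, -15, -15, -2, 20, -2] (depth 7)
After 'push -8': stack = [-15, 13, -15, -15, -2, 20, -2, -8] (depth 8)
After 'lt': stack = [-15, 13, -15, -15, -2, 20, 0] (depth 7)
After 'gt': stack = [-15, 13, -15, -15, -2, 1] (depth 6)
After 'div': stack = [-15, 13, -15, -15, -2] (depth 5)
After 'pick 0': stack = [-15, 13, -15, -15, -2, -2] (depth 6)
After 'push 8': stack = [-15, 13, -15, -15, -2, -2, 8] (depth 7)
After 'over': stack = [-15, 13, -15, -15, -2, -2, 8, -2] (depth 8)

Answer: 8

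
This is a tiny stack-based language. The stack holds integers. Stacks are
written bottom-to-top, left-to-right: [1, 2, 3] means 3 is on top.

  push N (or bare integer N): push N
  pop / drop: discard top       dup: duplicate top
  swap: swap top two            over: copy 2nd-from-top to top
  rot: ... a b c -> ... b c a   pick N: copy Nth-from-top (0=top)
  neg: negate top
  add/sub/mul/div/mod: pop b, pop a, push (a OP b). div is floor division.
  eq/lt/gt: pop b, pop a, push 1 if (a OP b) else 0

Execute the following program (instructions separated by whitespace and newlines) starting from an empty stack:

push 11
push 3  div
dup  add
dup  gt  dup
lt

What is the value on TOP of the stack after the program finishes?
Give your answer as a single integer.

Answer: 0

Derivation:
After 'push 11': [11]
After 'push 3': [11, 3]
After 'div': [3]
After 'dup': [3, 3]
After 'add': [6]
After 'dup': [6, 6]
After 'gt': [0]
After 'dup': [0, 0]
After 'lt': [0]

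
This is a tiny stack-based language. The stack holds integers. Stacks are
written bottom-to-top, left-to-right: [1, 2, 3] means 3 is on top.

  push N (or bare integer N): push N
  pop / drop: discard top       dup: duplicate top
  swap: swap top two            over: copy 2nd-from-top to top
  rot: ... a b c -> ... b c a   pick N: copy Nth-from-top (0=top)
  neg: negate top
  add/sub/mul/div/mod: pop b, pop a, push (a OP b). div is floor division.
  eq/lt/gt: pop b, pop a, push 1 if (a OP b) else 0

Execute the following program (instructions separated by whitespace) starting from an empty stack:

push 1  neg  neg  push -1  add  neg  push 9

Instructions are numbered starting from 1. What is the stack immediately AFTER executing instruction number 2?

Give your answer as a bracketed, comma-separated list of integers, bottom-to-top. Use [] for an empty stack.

Answer: [-1]

Derivation:
Step 1 ('push 1'): [1]
Step 2 ('neg'): [-1]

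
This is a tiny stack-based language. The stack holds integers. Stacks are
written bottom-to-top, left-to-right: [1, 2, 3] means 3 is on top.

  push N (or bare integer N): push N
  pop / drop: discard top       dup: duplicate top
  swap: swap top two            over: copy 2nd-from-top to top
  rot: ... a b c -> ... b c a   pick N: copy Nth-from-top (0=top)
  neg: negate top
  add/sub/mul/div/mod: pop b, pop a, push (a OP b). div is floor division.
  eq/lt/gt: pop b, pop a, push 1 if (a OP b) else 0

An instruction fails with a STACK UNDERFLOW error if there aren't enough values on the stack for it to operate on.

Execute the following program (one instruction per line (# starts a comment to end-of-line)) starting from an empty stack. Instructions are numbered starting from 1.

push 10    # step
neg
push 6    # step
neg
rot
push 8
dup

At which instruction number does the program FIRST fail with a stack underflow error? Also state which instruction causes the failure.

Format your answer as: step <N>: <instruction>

Step 1 ('push 10'): stack = [10], depth = 1
Step 2 ('neg'): stack = [-10], depth = 1
Step 3 ('push 6'): stack = [-10, 6], depth = 2
Step 4 ('neg'): stack = [-10, -6], depth = 2
Step 5 ('rot'): needs 3 value(s) but depth is 2 — STACK UNDERFLOW

Answer: step 5: rot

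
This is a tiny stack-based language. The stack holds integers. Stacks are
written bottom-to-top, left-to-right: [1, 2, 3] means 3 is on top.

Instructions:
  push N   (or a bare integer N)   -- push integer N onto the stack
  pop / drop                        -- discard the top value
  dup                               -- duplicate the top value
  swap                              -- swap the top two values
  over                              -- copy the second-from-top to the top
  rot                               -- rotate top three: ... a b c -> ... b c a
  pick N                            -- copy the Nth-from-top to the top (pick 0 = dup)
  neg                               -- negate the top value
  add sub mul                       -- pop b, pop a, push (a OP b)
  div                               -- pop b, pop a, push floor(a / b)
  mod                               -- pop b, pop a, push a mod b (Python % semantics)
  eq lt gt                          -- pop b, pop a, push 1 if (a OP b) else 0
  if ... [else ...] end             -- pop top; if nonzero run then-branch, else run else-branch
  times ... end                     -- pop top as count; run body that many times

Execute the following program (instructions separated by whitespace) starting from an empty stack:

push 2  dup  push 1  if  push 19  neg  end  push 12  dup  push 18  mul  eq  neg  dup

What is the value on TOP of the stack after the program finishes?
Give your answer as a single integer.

After 'push 2': [2]
After 'dup': [2, 2]
After 'push 1': [2, 2, 1]
After 'if': [2, 2]
After 'push 19': [2, 2, 19]
After 'neg': [2, 2, -19]
After 'push 12': [2, 2, -19, 12]
After 'dup': [2, 2, -19, 12, 12]
After 'push 18': [2, 2, -19, 12, 12, 18]
After 'mul': [2, 2, -19, 12, 216]
After 'eq': [2, 2, -19, 0]
After 'neg': [2, 2, -19, 0]
After 'dup': [2, 2, -19, 0, 0]

Answer: 0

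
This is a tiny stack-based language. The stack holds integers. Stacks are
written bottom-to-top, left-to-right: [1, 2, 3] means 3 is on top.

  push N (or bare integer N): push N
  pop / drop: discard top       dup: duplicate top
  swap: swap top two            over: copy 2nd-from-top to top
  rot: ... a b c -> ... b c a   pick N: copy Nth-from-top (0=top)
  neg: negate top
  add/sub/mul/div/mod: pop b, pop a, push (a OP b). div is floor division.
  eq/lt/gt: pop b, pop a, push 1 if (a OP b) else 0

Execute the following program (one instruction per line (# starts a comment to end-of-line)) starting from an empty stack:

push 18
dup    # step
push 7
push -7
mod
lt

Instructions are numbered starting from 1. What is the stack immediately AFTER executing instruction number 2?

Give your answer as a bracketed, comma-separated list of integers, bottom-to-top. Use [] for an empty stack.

Answer: [18, 18]

Derivation:
Step 1 ('push 18'): [18]
Step 2 ('dup'): [18, 18]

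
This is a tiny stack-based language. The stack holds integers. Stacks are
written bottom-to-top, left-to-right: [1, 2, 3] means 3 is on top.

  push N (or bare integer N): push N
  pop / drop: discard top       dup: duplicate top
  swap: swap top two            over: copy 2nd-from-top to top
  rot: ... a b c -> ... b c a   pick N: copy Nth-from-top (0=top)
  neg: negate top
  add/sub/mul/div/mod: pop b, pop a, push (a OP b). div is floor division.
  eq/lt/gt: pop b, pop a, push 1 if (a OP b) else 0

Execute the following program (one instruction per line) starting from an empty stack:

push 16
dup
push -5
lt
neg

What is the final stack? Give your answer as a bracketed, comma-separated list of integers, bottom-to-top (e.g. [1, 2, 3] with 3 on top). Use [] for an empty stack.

After 'push 16': [16]
After 'dup': [16, 16]
After 'push -5': [16, 16, -5]
After 'lt': [16, 0]
After 'neg': [16, 0]

Answer: [16, 0]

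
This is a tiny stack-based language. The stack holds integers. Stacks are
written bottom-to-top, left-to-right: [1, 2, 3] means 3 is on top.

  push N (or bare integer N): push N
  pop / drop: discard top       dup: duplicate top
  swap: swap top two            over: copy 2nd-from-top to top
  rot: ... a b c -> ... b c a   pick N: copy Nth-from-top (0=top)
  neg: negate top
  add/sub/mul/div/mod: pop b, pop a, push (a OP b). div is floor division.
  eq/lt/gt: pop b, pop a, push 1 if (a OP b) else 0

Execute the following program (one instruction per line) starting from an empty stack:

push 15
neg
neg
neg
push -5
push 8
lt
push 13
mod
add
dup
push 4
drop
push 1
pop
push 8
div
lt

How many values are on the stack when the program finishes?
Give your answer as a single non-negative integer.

After 'push 15': stack = [15] (depth 1)
After 'neg': stack = [-15] (depth 1)
After 'neg': stack = [15] (depth 1)
After 'neg': stack = [-15] (depth 1)
After 'push -5': stack = [-15, -5] (depth 2)
After 'push 8': stack = [-15, -5, 8] (depth 3)
After 'lt': stack = [-15, 1] (depth 2)
After 'push 13': stack = [-15, 1, 13] (depth 3)
After 'mod': stack = [-15, 1] (depth 2)
After 'add': stack = [-14] (depth 1)
After 'dup': stack = [-14, -14] (depth 2)
After 'push 4': stack = [-14, -14, 4] (depth 3)
After 'drop': stack = [-14, -14] (depth 2)
After 'push 1': stack = [-14, -14, 1] (depth 3)
After 'pop': stack = [-14, -14] (depth 2)
After 'push 8': stack = [-14, -14, 8] (depth 3)
After 'div': stack = [-14, -2] (depth 2)
After 'lt': stack = [1] (depth 1)

Answer: 1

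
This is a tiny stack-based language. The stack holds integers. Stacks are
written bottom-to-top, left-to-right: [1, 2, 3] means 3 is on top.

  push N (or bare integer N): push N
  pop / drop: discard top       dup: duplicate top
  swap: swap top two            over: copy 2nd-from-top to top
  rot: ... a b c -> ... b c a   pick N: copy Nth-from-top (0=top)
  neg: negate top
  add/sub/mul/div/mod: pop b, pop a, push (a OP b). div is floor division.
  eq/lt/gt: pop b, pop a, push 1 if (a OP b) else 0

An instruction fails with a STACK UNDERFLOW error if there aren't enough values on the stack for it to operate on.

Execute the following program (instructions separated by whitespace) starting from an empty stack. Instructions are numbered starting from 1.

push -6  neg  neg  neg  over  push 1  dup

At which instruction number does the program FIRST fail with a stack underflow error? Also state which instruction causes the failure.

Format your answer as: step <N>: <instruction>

Answer: step 5: over

Derivation:
Step 1 ('push -6'): stack = [-6], depth = 1
Step 2 ('neg'): stack = [6], depth = 1
Step 3 ('neg'): stack = [-6], depth = 1
Step 4 ('neg'): stack = [6], depth = 1
Step 5 ('over'): needs 2 value(s) but depth is 1 — STACK UNDERFLOW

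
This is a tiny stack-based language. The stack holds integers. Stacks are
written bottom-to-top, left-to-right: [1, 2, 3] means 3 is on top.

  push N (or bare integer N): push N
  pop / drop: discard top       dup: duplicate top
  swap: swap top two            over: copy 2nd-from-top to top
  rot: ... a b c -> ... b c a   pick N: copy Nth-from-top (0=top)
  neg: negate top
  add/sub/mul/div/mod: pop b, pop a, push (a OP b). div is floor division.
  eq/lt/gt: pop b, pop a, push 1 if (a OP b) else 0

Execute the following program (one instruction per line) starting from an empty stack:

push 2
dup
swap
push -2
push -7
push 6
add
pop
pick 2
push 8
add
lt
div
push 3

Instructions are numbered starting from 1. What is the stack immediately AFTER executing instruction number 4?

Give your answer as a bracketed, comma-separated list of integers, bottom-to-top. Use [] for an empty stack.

Step 1 ('push 2'): [2]
Step 2 ('dup'): [2, 2]
Step 3 ('swap'): [2, 2]
Step 4 ('push -2'): [2, 2, -2]

Answer: [2, 2, -2]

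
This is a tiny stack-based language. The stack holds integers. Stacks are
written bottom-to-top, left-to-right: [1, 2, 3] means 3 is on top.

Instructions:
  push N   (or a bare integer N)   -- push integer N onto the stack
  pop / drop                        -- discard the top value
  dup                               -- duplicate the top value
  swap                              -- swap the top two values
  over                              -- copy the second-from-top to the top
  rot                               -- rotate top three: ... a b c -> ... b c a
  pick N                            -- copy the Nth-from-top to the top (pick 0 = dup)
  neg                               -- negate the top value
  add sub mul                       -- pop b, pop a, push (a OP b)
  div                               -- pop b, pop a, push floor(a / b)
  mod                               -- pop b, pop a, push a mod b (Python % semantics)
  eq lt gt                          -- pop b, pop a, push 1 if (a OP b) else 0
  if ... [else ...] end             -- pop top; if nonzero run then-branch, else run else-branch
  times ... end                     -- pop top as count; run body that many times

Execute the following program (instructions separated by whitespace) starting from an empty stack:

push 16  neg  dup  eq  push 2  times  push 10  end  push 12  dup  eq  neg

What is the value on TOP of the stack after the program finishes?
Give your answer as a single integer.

After 'push 16': [16]
After 'neg': [-16]
After 'dup': [-16, -16]
After 'eq': [1]
After 'push 2': [1, 2]
After 'times': [1]
After 'push 10': [1, 10]
After 'push 10': [1, 10, 10]
After 'push 12': [1, 10, 10, 12]
After 'dup': [1, 10, 10, 12, 12]
After 'eq': [1, 10, 10, 1]
After 'neg': [1, 10, 10, -1]

Answer: -1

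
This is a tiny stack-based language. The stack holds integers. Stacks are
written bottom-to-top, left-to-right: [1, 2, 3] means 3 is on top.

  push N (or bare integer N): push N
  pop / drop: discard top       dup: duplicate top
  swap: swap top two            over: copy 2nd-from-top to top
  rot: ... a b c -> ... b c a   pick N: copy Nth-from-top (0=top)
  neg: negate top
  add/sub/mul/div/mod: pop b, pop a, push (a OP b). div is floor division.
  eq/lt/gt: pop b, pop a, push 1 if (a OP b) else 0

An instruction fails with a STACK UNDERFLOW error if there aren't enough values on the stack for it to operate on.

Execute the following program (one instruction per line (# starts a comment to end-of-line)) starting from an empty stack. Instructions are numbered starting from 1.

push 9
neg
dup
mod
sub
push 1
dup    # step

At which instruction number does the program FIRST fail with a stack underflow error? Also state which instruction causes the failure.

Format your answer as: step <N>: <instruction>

Step 1 ('push 9'): stack = [9], depth = 1
Step 2 ('neg'): stack = [-9], depth = 1
Step 3 ('dup'): stack = [-9, -9], depth = 2
Step 4 ('mod'): stack = [0], depth = 1
Step 5 ('sub'): needs 2 value(s) but depth is 1 — STACK UNDERFLOW

Answer: step 5: sub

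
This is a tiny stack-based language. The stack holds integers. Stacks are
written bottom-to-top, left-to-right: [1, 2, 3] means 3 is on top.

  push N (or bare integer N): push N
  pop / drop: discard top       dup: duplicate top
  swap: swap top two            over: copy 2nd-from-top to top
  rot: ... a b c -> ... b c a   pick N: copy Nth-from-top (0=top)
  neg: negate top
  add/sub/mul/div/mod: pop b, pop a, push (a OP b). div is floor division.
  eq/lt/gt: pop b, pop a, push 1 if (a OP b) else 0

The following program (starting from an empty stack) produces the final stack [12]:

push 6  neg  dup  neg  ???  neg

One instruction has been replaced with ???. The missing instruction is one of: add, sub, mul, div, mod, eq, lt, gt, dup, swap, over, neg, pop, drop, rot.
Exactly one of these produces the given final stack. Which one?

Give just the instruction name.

Answer: sub

Derivation:
Stack before ???: [-6, 6]
Stack after ???:  [-12]
The instruction that transforms [-6, 6] -> [-12] is: sub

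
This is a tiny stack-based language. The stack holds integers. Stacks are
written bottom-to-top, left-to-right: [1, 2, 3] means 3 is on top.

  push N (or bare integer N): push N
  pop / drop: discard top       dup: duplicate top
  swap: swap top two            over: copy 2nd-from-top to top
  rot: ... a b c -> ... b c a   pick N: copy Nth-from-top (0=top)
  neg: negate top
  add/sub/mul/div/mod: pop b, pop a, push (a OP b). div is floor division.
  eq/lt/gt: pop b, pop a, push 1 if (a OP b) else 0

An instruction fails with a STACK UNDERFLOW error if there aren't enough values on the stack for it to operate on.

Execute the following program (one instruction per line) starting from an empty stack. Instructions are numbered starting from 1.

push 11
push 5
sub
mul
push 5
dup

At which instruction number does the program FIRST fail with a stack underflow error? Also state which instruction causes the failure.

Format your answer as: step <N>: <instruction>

Step 1 ('push 11'): stack = [11], depth = 1
Step 2 ('push 5'): stack = [11, 5], depth = 2
Step 3 ('sub'): stack = [6], depth = 1
Step 4 ('mul'): needs 2 value(s) but depth is 1 — STACK UNDERFLOW

Answer: step 4: mul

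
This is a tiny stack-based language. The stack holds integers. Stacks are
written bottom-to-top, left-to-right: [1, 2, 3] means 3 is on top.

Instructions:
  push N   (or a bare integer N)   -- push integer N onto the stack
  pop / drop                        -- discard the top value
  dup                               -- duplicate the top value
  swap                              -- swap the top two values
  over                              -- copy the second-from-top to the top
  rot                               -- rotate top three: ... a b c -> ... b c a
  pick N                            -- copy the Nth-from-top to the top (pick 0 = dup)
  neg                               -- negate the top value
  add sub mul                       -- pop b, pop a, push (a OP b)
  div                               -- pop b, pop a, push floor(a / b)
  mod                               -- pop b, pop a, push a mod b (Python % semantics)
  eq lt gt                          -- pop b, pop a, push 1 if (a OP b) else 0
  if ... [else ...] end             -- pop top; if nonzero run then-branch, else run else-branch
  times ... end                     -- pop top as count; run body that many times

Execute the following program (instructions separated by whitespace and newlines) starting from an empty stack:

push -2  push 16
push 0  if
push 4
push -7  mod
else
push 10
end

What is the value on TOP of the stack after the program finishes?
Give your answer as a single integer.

After 'push -2': [-2]
After 'push 16': [-2, 16]
After 'push 0': [-2, 16, 0]
After 'if': [-2, 16]
After 'push 10': [-2, 16, 10]

Answer: 10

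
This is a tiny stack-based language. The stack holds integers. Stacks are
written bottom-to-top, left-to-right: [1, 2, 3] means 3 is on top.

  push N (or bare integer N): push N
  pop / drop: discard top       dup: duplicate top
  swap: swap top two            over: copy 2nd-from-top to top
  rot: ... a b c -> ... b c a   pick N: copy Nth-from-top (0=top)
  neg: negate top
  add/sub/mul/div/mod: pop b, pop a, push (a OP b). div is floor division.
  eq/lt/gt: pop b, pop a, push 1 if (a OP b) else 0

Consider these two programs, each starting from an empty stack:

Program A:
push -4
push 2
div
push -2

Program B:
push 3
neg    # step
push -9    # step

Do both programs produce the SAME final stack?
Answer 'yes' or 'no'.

Answer: no

Derivation:
Program A trace:
  After 'push -4': [-4]
  After 'push 2': [-4, 2]
  After 'div': [-2]
  After 'push -2': [-2, -2]
Program A final stack: [-2, -2]

Program B trace:
  After 'push 3': [3]
  After 'neg': [-3]
  After 'push -9': [-3, -9]
Program B final stack: [-3, -9]
Same: no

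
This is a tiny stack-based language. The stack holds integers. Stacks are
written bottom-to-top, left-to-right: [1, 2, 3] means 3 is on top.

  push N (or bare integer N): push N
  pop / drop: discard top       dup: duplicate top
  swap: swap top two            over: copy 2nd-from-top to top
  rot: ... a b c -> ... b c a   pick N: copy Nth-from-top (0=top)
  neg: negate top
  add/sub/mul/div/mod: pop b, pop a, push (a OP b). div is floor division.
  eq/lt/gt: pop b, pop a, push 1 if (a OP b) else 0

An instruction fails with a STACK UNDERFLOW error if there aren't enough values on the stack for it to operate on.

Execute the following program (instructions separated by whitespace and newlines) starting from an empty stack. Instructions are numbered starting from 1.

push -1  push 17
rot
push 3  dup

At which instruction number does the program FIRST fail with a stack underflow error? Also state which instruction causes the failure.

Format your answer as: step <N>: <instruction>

Answer: step 3: rot

Derivation:
Step 1 ('push -1'): stack = [-1], depth = 1
Step 2 ('push 17'): stack = [-1, 17], depth = 2
Step 3 ('rot'): needs 3 value(s) but depth is 2 — STACK UNDERFLOW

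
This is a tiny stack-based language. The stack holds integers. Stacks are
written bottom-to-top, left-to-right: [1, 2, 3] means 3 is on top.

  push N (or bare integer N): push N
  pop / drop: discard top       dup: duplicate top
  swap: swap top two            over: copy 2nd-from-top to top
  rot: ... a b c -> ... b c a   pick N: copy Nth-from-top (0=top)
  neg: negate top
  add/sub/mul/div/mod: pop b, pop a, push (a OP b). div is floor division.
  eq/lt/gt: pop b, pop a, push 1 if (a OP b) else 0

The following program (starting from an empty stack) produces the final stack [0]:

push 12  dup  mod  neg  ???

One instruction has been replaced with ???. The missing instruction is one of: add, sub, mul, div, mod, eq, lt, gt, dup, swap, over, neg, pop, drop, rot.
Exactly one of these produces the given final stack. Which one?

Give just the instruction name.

Stack before ???: [0]
Stack after ???:  [0]
The instruction that transforms [0] -> [0] is: neg

Answer: neg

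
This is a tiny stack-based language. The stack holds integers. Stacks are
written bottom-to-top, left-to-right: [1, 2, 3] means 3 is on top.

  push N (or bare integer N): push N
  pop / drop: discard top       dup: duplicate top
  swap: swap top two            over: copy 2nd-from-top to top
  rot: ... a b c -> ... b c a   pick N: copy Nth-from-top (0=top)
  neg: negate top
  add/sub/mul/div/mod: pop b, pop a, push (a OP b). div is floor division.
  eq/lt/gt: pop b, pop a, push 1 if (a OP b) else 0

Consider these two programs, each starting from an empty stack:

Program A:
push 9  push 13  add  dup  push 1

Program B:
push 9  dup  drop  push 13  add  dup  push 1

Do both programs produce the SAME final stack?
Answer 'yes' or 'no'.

Program A trace:
  After 'push 9': [9]
  After 'push 13': [9, 13]
  After 'add': [22]
  After 'dup': [22, 22]
  After 'push 1': [22, 22, 1]
Program A final stack: [22, 22, 1]

Program B trace:
  After 'push 9': [9]
  After 'dup': [9, 9]
  After 'drop': [9]
  After 'push 13': [9, 13]
  After 'add': [22]
  After 'dup': [22, 22]
  After 'push 1': [22, 22, 1]
Program B final stack: [22, 22, 1]
Same: yes

Answer: yes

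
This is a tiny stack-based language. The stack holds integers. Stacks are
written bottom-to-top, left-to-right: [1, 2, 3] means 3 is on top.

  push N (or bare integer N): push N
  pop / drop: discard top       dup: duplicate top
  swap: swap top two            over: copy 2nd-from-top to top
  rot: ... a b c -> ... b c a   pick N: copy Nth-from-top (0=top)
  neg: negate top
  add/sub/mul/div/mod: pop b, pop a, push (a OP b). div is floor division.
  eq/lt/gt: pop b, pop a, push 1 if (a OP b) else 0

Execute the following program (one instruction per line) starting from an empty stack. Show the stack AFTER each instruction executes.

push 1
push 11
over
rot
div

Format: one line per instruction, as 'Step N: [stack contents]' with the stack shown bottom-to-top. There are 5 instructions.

Step 1: [1]
Step 2: [1, 11]
Step 3: [1, 11, 1]
Step 4: [11, 1, 1]
Step 5: [11, 1]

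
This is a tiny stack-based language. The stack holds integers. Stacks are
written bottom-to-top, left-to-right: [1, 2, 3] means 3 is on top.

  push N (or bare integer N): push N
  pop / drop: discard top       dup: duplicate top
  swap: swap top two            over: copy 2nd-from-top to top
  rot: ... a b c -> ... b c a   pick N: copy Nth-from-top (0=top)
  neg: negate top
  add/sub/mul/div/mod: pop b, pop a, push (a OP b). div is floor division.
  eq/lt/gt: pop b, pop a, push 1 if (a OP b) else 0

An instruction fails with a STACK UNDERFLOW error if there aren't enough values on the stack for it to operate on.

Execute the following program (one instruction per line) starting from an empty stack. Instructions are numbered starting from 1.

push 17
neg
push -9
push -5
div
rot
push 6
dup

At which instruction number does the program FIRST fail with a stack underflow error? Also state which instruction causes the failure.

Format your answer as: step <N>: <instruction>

Step 1 ('push 17'): stack = [17], depth = 1
Step 2 ('neg'): stack = [-17], depth = 1
Step 3 ('push -9'): stack = [-17, -9], depth = 2
Step 4 ('push -5'): stack = [-17, -9, -5], depth = 3
Step 5 ('div'): stack = [-17, 1], depth = 2
Step 6 ('rot'): needs 3 value(s) but depth is 2 — STACK UNDERFLOW

Answer: step 6: rot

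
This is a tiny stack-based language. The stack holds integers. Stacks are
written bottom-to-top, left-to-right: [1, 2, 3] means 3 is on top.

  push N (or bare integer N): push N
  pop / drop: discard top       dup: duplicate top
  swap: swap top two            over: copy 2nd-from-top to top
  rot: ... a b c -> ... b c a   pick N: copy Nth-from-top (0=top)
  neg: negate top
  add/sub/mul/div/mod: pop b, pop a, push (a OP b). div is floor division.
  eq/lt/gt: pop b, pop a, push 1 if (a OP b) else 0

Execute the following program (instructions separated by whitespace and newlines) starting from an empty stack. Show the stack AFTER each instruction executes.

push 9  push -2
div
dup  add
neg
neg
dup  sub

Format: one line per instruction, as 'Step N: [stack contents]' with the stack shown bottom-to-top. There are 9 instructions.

Step 1: [9]
Step 2: [9, -2]
Step 3: [-5]
Step 4: [-5, -5]
Step 5: [-10]
Step 6: [10]
Step 7: [-10]
Step 8: [-10, -10]
Step 9: [0]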